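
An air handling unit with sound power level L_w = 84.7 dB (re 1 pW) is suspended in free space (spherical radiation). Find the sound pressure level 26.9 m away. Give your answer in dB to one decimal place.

L_p = L_w − 10·log₁₀(4π·r²) with r = 26.9 m.
4π·r² = 9093 m², 10·log₁₀ of that is 39.587 dB.
L_p = 84.7 − 39.587 = 45.11 dB.

45.1 dB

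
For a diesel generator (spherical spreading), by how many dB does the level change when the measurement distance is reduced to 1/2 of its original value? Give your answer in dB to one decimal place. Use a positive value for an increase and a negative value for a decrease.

+6.0 dB

Point-source spreading: ΔL = −20·log₁₀(r₂/r₁).
ΔL = −20·log₁₀(0.5) = +6.02 dB.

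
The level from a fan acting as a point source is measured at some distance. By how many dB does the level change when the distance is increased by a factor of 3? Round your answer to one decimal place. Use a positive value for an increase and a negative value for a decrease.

-9.5 dB

With spherical spreading the level changes by −20·log₁₀(r₂/r₁).
ΔL = −20·log₁₀(3) = -9.54 dB.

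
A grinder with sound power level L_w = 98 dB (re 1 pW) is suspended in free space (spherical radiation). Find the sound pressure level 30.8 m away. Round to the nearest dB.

The power spreads over a sphere of area 4π·r², so L_p = L_w − 10·log₁₀(4π·r²).
4π·r² = 1.192e+04 m², 10·log₁₀ of that is 40.763 dB.
L_p = 98 − 40.763 = 57.24 dB.

57 dB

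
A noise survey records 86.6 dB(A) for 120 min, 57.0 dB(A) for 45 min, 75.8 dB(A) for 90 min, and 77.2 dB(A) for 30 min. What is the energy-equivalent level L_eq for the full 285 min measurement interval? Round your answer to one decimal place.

83.2 dB(A)

Weight each interval's intensity by its duration and average over T = 285 min:
Σ tᵢ·10^(Lᵢ/10) = 120·10^(86.6/10) + 45·10^(57.0/10) + 90·10^(75.8/10) + 30·10^(77.2/10) = 5.987e+10.
L_eq = 10·log₁₀(5.987e+10/285) = 83.22 dB(A).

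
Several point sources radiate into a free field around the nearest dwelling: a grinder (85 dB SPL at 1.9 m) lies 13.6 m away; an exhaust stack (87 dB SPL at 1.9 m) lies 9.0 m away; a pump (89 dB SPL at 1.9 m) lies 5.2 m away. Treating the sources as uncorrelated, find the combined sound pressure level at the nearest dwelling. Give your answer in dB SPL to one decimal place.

First find each source's level at the receiver (point-source: −20·log₁₀(r/r_ref)), then combine on an intensity basis.
grinder: 85 − 20·log₁₀(13.6/1.9) = 85 − 17.10 = 67.90 dB SPL.
exhaust stack: 87 − 20·log₁₀(9.0/1.9) = 87 − 13.51 = 73.49 dB SPL.
pump: 89 − 20·log₁₀(5.2/1.9) = 89 − 8.74 = 80.26 dB SPL.
Σ 10^(L/10) = 1.346e+08 → L_total = 10·log₁₀(1.346e+08) = 81.29 dB SPL.

81.3 dB SPL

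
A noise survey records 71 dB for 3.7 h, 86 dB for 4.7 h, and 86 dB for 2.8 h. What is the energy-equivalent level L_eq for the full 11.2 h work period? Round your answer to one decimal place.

Weight each interval's intensity by its duration and average over T = 11.2 h:
Σ tᵢ·10^(Lᵢ/10) = 3.7·10^(71/10) + 4.7·10^(86/10) + 2.8·10^(86/10) = 3.032e+09.
L_eq = 10·log₁₀(3.032e+09/11.2) = 84.33 dB.

84.3 dB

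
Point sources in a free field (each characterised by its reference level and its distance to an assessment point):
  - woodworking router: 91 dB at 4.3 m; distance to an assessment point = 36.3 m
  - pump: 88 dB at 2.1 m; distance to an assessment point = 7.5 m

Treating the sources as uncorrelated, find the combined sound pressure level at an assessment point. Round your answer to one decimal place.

First find each source's level at the receiver (point-source: −20·log₁₀(r/r_ref)), then combine on an intensity basis.
woodworking router: 91 − 20·log₁₀(36.3/4.3) = 91 − 18.53 = 72.47 dB.
pump: 88 − 20·log₁₀(7.5/2.1) = 88 − 11.06 = 76.94 dB.
Σ 10^(L/10) = 6.713e+07 → L_total = 10·log₁₀(6.713e+07) = 78.27 dB.

78.3 dB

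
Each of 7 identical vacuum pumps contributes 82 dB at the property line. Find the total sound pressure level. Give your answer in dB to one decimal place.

90.5 dB

L_total = L₁ + 10·log₁₀ N for N identical incoherent sources.
L_total = 82 + 10·log₁₀(7) = 82 + 8.451 = 90.45 dB.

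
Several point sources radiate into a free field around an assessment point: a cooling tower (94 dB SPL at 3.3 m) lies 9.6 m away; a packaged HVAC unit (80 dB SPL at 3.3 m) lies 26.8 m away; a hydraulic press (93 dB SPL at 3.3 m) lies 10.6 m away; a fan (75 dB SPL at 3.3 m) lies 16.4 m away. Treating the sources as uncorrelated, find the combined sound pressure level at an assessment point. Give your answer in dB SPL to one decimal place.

86.9 dB SPL

Apply inverse-square spreading to bring every level to the receiver, then sum 10^(L/10).
cooling tower: 94 − 20·log₁₀(9.6/3.3) = 94 − 9.28 = 84.72 dB SPL.
packaged HVAC unit: 80 − 20·log₁₀(26.8/3.3) = 80 − 18.19 = 61.81 dB SPL.
hydraulic press: 93 − 20·log₁₀(10.6/3.3) = 93 − 10.14 = 82.86 dB SPL.
fan: 75 − 20·log₁₀(16.4/3.3) = 75 − 13.93 = 61.07 dB SPL.
Σ 10^(L/10) = 4.930e+08 → L_total = 10·log₁₀(4.930e+08) = 86.93 dB SPL.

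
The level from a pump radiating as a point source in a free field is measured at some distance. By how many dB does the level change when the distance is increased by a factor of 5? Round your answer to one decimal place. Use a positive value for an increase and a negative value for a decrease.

-14.0 dB

Point-source spreading: ΔL = −20·log₁₀(r₂/r₁).
ΔL = −20·log₁₀(5) = -13.98 dB.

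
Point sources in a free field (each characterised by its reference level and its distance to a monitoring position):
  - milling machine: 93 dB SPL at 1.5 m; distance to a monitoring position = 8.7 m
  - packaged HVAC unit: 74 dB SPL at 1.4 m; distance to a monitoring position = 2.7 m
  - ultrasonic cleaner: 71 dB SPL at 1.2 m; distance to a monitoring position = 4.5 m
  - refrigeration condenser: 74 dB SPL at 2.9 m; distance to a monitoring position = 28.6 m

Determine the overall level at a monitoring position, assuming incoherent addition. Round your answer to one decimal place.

Propagate each source to the receiver with L = L_ref − 20·log₁₀(r/r_ref), then add intensities.
milling machine: 93 − 20·log₁₀(8.7/1.5) = 93 − 15.27 = 77.73 dB SPL.
packaged HVAC unit: 74 − 20·log₁₀(2.7/1.4) = 74 − 5.70 = 68.30 dB SPL.
ultrasonic cleaner: 71 − 20·log₁₀(4.5/1.2) = 71 − 11.48 = 59.52 dB SPL.
refrigeration condenser: 74 − 20·log₁₀(28.6/2.9) = 74 − 19.88 = 54.12 dB SPL.
Σ 10^(L/10) = 6.722e+07 → L_total = 10·log₁₀(6.722e+07) = 78.27 dB SPL.

78.3 dB SPL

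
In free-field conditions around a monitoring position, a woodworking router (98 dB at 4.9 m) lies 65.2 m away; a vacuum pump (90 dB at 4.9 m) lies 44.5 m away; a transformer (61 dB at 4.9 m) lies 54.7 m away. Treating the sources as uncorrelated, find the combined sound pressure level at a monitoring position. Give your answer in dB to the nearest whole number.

77 dB

First find each source's level at the receiver (point-source: −20·log₁₀(r/r_ref)), then combine on an intensity basis.
woodworking router: 98 − 20·log₁₀(65.2/4.9) = 98 − 22.48 = 75.52 dB.
vacuum pump: 90 − 20·log₁₀(44.5/4.9) = 90 − 19.16 = 70.84 dB.
transformer: 61 − 20·log₁₀(54.7/4.9) = 61 − 20.96 = 40.04 dB.
Σ 10^(L/10) = 4.777e+07 → L_total = 10·log₁₀(4.777e+07) = 76.79 dB.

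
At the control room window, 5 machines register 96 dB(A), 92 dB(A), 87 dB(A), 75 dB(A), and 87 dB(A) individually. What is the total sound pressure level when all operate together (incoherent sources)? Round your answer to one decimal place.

For uncorrelated sources the intensities add, so convert each level to linear form, sum, and take 10·log₁₀ of the total.
Σ 10^(L/10) = 10^(96/10) + 10^(92/10) + 10^(87/10) + 10^(75/10) + 10^(87/10) = 6.600e+09.
L_total = 10·log₁₀(6.600e+09) = 98.20 dB(A).

98.2 dB(A)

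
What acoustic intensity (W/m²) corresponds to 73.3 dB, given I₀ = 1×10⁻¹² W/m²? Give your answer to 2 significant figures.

2.1e-05 W/m²

I/I₀ = 10^(73.3/10) = 2.138e+07, so I = 2.138e+07 × 10⁻¹² W/m².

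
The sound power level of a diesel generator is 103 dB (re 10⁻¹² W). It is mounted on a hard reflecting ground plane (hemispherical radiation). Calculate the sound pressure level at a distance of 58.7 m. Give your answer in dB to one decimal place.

59.6 dB

Free-field hemispherical radiation: L_p = L_w − 10·log₁₀(2π·r²), r = 58.7 m.
2π·r² = 2.165e+04 m², 10·log₁₀ of that is 43.355 dB.
L_p = 103 − 43.355 = 59.65 dB.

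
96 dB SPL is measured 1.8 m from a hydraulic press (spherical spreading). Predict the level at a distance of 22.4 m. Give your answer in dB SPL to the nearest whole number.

74 dB SPL

Spherical spreading from a point source gives a 20·log₁₀(r₂/r₁) drop.
L₂ = 96 − 20·log₁₀(22.4/1.8) = 96 − 21.900 = 74.10 dB SPL.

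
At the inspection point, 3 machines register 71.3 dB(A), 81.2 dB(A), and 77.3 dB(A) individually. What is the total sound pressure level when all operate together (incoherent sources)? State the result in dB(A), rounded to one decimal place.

For uncorrelated sources the intensities add, so convert each level to linear form, sum, and take 10·log₁₀ of the total.
Σ 10^(L/10) = 10^(71.3/10) + 10^(81.2/10) + 10^(77.3/10) = 1.990e+08.
L_total = 10·log₁₀(1.990e+08) = 82.99 dB(A).

83.0 dB(A)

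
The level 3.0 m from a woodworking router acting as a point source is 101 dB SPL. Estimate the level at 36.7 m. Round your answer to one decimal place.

Point-source attenuation: ΔL = 20·log₁₀(r₂/r₁) = 20·log₁₀(36.7/3.0) = 21.751 dB.
L₂ = 101 − 20·log₁₀(36.7/3.0) = 101 − 21.751 = 79.25 dB SPL.

79.2 dB SPL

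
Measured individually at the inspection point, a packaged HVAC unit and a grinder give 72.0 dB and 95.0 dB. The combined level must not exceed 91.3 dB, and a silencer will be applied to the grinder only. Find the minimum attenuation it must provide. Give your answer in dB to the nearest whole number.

The untreated sources together contribute 10^(72.0/10) = 1.585e+07, i.e. 72.00 dB.
To meet 91.3 dB overall, the treated grinder may contribute at most 10^(91.3/10) − 1.585e+07 = 1.333e+09, i.e. 91.25 dB.
So the grinder must be reduced from 95.0 to 91.25 dB: IL = 3.75 dB.

4 dB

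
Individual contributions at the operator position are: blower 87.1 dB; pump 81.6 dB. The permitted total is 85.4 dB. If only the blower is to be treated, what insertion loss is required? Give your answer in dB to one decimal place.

Everything except the blower sums to 10^(81.6/10) = 1.445e+08 in linear terms, 81.60 dB.
To meet 85.4 dB overall, the treated blower may contribute at most 10^(85.4/10) − 1.445e+08 = 2.022e+08, i.e. 83.06 dB.
So the blower must be reduced from 87.1 to 83.06 dB: IL = 4.04 dB.

4.0 dB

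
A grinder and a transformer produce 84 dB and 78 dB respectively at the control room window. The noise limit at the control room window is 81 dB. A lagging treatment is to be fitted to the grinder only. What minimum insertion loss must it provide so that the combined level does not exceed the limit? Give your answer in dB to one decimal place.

6.0 dB

Everything except the grinder sums to 10^(78/10) = 6.310e+07 in linear terms, 78.00 dB.
To meet 81 dB overall, the treated grinder may contribute at most 10^(81/10) − 6.310e+07 = 6.280e+07, i.e. 77.98 dB.
Required insertion loss = 84 − 77.98 = 6.02 dB.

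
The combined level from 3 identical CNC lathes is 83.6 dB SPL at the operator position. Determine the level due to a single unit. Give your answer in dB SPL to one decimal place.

78.8 dB SPL

3 equal contributions raise the level by 10·log₁₀ 3 = 4.771 dB, so each unit alone gives 83.6 − 4.771.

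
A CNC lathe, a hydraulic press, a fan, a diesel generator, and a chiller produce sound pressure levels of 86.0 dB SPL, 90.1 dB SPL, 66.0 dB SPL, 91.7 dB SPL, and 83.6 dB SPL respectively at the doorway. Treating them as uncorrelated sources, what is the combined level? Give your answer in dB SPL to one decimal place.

95.0 dB SPL

Incoherent sources combine by intensity addition: L_total = 10·log₁₀(Σ 10^(L_i/10)).
Σ 10^(L/10) = 10^(86.0/10) + 10^(90.1/10) + 10^(66.0/10) + 10^(91.7/10) + 10^(83.6/10) = 3.134e+09.
L_total = 10·log₁₀(3.134e+09) = 94.96 dB SPL.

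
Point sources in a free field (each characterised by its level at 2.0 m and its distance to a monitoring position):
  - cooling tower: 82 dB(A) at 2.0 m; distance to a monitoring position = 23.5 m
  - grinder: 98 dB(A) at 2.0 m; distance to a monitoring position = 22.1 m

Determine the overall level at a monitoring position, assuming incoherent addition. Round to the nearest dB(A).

First find each source's level at the receiver (point-source: −20·log₁₀(r/r_ref)), then combine on an intensity basis.
cooling tower: 82 − 20·log₁₀(23.5/2.0) = 82 − 21.40 = 60.60 dB(A).
grinder: 98 − 20·log₁₀(22.1/2.0) = 98 − 20.87 = 77.13 dB(A).
Σ 10^(L/10) = 5.282e+07 → L_total = 10·log₁₀(5.282e+07) = 77.23 dB(A).

77 dB(A)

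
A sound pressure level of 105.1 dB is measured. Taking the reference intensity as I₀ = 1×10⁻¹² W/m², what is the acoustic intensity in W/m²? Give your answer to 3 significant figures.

0.0324 W/m²

L = 10·log₁₀(I/I₀) ⇒ I = I₀·10^(L/10) = 10⁻¹² × 10^10.51.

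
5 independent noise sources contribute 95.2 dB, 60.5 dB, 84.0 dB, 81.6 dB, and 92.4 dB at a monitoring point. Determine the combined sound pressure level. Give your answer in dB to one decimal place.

97.4 dB

For uncorrelated sources the intensities add, so convert each level to linear form, sum, and take 10·log₁₀ of the total.
Σ 10^(L/10) = 10^(95.2/10) + 10^(60.5/10) + 10^(84.0/10) + 10^(81.6/10) + 10^(92.4/10) = 5.446e+09.
L_total = 10·log₁₀(5.446e+09) = 97.36 dB.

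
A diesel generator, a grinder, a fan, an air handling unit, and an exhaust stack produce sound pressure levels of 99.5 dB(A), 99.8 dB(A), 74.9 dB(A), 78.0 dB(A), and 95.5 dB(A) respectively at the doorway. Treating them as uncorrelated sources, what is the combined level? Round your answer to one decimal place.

Incoherent sources combine by intensity addition: L_total = 10·log₁₀(Σ 10^(L_i/10)).
Σ 10^(L/10) = 10^(99.5/10) + 10^(99.8/10) + 10^(74.9/10) + 10^(78.0/10) + 10^(95.5/10) = 2.210e+10.
L_total = 10·log₁₀(2.210e+10) = 103.44 dB(A).

103.4 dB(A)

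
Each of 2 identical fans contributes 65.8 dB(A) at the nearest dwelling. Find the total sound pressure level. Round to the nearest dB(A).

L_total = L₁ + 10·log₁₀ N for N identical incoherent sources.
L_total = 65.8 + 10·log₁₀(2) = 65.8 + 3.010 = 68.81 dB(A).

69 dB(A)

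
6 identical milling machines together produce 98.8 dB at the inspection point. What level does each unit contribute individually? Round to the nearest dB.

For N identical incoherent sources L_total = L₁ + 10·log₁₀ N, so L₁ = 98.8 − 10·log₁₀(6) = 98.8 − 7.782.

91 dB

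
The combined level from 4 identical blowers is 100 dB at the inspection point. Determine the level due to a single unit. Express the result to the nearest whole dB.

94 dB

4 equal contributions raise the level by 10·log₁₀ 4 = 6.021 dB, so each unit alone gives 100 − 6.021.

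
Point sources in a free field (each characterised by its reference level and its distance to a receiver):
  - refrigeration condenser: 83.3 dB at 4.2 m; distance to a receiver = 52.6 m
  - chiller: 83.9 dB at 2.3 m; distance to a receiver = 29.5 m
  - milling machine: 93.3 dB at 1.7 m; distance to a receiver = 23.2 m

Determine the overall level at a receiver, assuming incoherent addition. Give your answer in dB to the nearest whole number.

72 dB

Propagate each source to the receiver with L = L_ref − 20·log₁₀(r/r_ref), then add intensities.
refrigeration condenser: 83.3 − 20·log₁₀(52.6/4.2) = 83.3 − 21.95 = 61.35 dB.
chiller: 83.9 − 20·log₁₀(29.5/2.3) = 83.9 − 22.16 = 61.74 dB.
milling machine: 93.3 − 20·log₁₀(23.2/1.7) = 93.3 − 22.70 = 70.60 dB.
Σ 10^(L/10) = 1.433e+07 → L_total = 10·log₁₀(1.433e+07) = 71.56 dB.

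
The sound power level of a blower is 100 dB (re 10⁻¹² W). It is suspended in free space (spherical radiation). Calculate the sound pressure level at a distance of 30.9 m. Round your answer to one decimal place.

59.2 dB

Free-field spherical radiation: L_p = L_w − 10·log₁₀(4π·r²), r = 30.9 m.
4π·r² = 1.2e+04 m², 10·log₁₀ of that is 40.791 dB.
L_p = 100 − 40.791 = 59.21 dB.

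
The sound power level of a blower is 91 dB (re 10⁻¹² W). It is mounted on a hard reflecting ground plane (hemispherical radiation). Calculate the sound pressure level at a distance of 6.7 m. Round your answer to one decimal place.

The power spreads over a hemisphere of area 2π·r², so L_p = L_w − 10·log₁₀(2π·r²).
2π·r² = 282.1 m², 10·log₁₀ of that is 24.503 dB.
L_p = 91 − 24.503 = 66.50 dB.

66.5 dB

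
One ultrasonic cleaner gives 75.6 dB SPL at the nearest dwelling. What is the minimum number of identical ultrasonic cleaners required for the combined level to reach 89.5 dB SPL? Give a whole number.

Need L₁ + 10·log₁₀ N ≥ 89.5, i.e. log₁₀ N ≥ 1.39.
N ≥ 10^(13.9/10) = 24.547, so N = 25.

25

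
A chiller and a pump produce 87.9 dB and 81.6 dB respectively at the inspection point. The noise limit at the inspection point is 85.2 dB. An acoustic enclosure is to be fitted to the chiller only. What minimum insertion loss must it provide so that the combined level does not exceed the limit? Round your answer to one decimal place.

5.2 dB

Fixed contribution from the other source: Σ 10^(L/10) = 10^(81.6/10) = 1.445e+08 (81.60 dB).
The limit corresponds to 10^(85.2/10) = 3.311e+08; subtracting the fixed part leaves 1.866e+08 for the chiller, i.e. 82.71 dB.
Required insertion loss = 87.9 − 82.71 = 5.19 dB.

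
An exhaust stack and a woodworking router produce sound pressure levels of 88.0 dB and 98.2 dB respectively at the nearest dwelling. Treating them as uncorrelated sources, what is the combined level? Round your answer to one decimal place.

98.6 dB

For uncorrelated sources the intensities add, so convert each level to linear form, sum, and take 10·log₁₀ of the total.
Σ 10^(L/10) = 10^(88.0/10) + 10^(98.2/10) = 7.238e+09.
L_total = 10·log₁₀(7.238e+09) = 98.60 dB.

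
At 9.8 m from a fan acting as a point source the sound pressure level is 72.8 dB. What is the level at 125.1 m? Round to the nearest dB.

Spherical spreading from a point source gives a 20·log₁₀(r₂/r₁) drop.
L₂ = 72.8 − 20·log₁₀(125.1/9.8) = 72.8 − 22.121 = 50.68 dB.

51 dB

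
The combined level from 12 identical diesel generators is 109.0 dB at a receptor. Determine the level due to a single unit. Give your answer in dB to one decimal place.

98.2 dB

Dividing the total intensity by 12 lowers the level by 10·log₁₀ 12 = 10.792 dB: L₁ = 109.0 − 10.792.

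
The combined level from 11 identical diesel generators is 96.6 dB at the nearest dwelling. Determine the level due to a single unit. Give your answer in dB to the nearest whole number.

11 equal contributions raise the level by 10·log₁₀ 11 = 10.414 dB, so each unit alone gives 96.6 − 10.414.

86 dB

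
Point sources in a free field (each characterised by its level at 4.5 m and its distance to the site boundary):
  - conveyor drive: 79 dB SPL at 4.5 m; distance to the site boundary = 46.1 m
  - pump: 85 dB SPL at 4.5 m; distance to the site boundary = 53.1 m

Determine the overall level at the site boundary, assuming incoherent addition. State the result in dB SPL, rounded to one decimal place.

64.8 dB SPL

Apply inverse-square spreading to bring every level to the receiver, then sum 10^(L/10).
conveyor drive: 79 − 20·log₁₀(46.1/4.5) = 79 − 20.21 = 58.79 dB SPL.
pump: 85 − 20·log₁₀(53.1/4.5) = 85 − 21.44 = 63.56 dB SPL.
Σ 10^(L/10) = 3.028e+06 → L_total = 10·log₁₀(3.028e+06) = 64.81 dB SPL.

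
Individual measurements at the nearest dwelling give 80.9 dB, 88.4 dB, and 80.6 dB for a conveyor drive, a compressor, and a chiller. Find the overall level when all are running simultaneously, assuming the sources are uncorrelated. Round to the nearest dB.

For uncorrelated sources the intensities add, so convert each level to linear form, sum, and take 10·log₁₀ of the total.
Σ 10^(L/10) = 10^(80.9/10) + 10^(88.4/10) + 10^(80.6/10) = 9.297e+08.
L_total = 10·log₁₀(9.297e+08) = 89.68 dB.

90 dB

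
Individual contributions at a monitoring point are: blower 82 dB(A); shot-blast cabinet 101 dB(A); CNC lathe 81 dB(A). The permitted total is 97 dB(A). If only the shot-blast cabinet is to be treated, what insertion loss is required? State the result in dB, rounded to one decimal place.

The untreated sources together contribute 10^(82/10) + 10^(81/10) = 2.844e+08, i.e. 84.54 dB(A).
To meet 97 dB(A) overall, the treated shot-blast cabinet may contribute at most 10^(97/10) − 2.844e+08 = 4.727e+09, i.e. 96.75 dB(A).
Required insertion loss = 101 − 96.75 = 4.25 dB.

4.3 dB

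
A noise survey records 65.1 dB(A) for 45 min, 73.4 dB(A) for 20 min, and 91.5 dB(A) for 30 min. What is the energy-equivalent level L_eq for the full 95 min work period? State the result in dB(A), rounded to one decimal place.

Weight each interval's intensity by its duration and average over T = 95 min:
Σ tᵢ·10^(Lᵢ/10) = 45·10^(65.1/10) + 20·10^(73.4/10) + 30·10^(91.5/10) = 4.296e+10.
L_eq = 10·log₁₀(4.296e+10/95) = 86.55 dB(A).

86.6 dB(A)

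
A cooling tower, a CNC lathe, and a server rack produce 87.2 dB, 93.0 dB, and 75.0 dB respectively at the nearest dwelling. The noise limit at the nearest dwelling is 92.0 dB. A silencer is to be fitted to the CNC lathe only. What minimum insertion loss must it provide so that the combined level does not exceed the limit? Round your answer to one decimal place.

2.9 dB

The untreated sources together contribute 10^(87.2/10) + 10^(75.0/10) = 5.564e+08, i.e. 87.45 dB.
The limit corresponds to 10^(92.0/10) = 1.585e+09; subtracting the fixed part leaves 1.028e+09 for the CNC lathe, i.e. 90.12 dB.
So the CNC lathe must be reduced from 93.0 to 90.12 dB: IL = 2.88 dB.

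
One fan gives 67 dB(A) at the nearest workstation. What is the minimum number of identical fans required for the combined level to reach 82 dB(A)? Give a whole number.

The shortfall is 82 − 67 = 15.0 dB, and N units add 10·log₁₀ N, so need 10·log₁₀ N ≥ 15.0.
N ≥ 10^(15.0/10) = 31.623, so N = 32.

32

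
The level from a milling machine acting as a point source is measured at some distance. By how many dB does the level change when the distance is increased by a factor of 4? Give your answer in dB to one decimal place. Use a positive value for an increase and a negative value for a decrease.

With spherical spreading the level changes by −20·log₁₀(r₂/r₁).
ΔL = −20·log₁₀(4) = -12.04 dB.

-12.0 dB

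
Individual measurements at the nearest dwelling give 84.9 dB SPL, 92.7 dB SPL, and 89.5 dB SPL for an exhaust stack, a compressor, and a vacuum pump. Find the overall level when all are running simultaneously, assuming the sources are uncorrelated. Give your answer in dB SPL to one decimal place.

94.9 dB SPL

Incoherent sources combine by intensity addition: L_total = 10·log₁₀(Σ 10^(L_i/10)).
Σ 10^(L/10) = 10^(84.9/10) + 10^(92.7/10) + 10^(89.5/10) = 3.062e+09.
L_total = 10·log₁₀(3.062e+09) = 94.86 dB SPL.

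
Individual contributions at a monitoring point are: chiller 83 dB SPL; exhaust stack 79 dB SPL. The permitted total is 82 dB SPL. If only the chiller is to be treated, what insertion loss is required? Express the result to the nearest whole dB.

4 dB

Fixed contribution from the other source: Σ 10^(L/10) = 10^(79/10) = 7.943e+07 (79.00 dB SPL).
To meet 82 dB SPL overall, the treated chiller may contribute at most 10^(82/10) − 7.943e+07 = 7.906e+07, i.e. 78.98 dB SPL.
Required insertion loss = 83 − 78.98 = 4.02 dB.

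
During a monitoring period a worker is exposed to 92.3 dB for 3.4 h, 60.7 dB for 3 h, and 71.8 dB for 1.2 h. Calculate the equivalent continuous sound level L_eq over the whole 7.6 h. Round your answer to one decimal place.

88.8 dB

The energy average is taken in the linear domain: L_eq = 10·log₁₀[(Σ tᵢ·10^(Lᵢ/10))/T], T = 7.6 h.
Σ tᵢ·10^(Lᵢ/10) = 3.4·10^(92.3/10) + 3·10^(60.7/10) + 1.2·10^(71.8/10) = 5.796e+09.
L_eq = 10·log₁₀(5.796e+09/7.6) = 88.82 dB.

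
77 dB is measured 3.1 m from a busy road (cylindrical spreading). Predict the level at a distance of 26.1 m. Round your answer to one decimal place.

67.7 dB

Line-source attenuation: ΔL = 10·log₁₀(r₂/r₁) = 10·log₁₀(26.1/3.1) = 9.253 dB.
L₂ = 77 − 10·log₁₀(26.1/3.1) = 77 − 9.253 = 67.75 dB.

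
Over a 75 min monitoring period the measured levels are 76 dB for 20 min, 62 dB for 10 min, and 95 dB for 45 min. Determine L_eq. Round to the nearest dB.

93 dB

The energy average is taken in the linear domain: L_eq = 10·log₁₀[(Σ tᵢ·10^(Lᵢ/10))/T], T = 75 min.
Σ tᵢ·10^(Lᵢ/10) = 20·10^(76/10) + 10·10^(62/10) + 45·10^(95/10) = 1.431e+11.
L_eq = 10·log₁₀(1.431e+11/75) = 92.81 dB.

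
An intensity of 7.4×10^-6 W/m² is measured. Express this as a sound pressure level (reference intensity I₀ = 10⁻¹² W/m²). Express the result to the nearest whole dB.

I/I₀ = 7.4×10^-6/10⁻¹² = 7.4×10^6, and L = 10·log₁₀(I/I₀).
L = 10·(0.8692 + 6) = 68.69 dB.

69 dB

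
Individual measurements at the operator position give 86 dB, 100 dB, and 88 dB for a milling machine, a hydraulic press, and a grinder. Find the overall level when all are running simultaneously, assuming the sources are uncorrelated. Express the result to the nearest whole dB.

100 dB

For uncorrelated sources the intensities add, so convert each level to linear form, sum, and take 10·log₁₀ of the total.
Σ 10^(L/10) = 10^(86/10) + 10^(100/10) + 10^(88/10) = 1.103e+10.
L_total = 10·log₁₀(1.103e+10) = 100.43 dB.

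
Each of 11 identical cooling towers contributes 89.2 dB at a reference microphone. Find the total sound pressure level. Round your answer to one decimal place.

L_total = L₁ + 10·log₁₀ N for N identical incoherent sources.
L_total = 89.2 + 10·log₁₀(11) = 89.2 + 10.414 = 99.61 dB.

99.6 dB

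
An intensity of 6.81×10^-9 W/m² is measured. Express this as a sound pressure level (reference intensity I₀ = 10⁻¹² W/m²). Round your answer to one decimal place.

Dividing by I₀ shifts the exponent by 12: I/I₀ = 6.81×10^3.
L = 10·(0.8331 + 3) = 38.33 dB.

38.3 dB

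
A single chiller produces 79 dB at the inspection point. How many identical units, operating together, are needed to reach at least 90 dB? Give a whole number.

13

The shortfall is 90 − 79 = 11.0 dB, and N units add 10·log₁₀ N, so need 10·log₁₀ N ≥ 11.0.
N ≥ 10^(11.0/10) = 12.589, so N = 13.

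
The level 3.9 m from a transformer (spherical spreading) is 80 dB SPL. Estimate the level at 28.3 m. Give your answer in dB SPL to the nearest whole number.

Point-source attenuation: ΔL = 20·log₁₀(r₂/r₁) = 20·log₁₀(28.3/3.9) = 17.214 dB.
L₂ = 80 − 20·log₁₀(28.3/3.9) = 80 − 17.214 = 62.79 dB SPL.

63 dB SPL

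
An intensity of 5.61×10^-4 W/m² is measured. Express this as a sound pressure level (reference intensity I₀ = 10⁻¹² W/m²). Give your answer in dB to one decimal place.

L = 10·log₁₀(I/I₀) = 10·log₁₀(5.61×10^-4/10⁻¹²) = 10·log₁₀(5.61×10^8).
L = 10·(0.7490 + 8) = 87.49 dB.

87.5 dB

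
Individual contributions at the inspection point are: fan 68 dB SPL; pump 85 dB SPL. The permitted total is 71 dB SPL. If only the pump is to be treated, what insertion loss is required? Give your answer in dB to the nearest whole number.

17 dB

Fixed contribution from the other source: Σ 10^(L/10) = 10^(68/10) = 6.310e+06 (68.00 dB SPL).
The limit corresponds to 10^(71/10) = 1.259e+07; subtracting the fixed part leaves 6.280e+06 for the pump, i.e. 67.98 dB SPL.
So the pump must be reduced from 85 to 67.98 dB SPL: IL = 17.02 dB.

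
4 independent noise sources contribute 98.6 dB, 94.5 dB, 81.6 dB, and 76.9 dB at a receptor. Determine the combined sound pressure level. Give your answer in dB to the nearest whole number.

100 dB

Incoherent sources combine by intensity addition: L_total = 10·log₁₀(Σ 10^(L_i/10)).
Σ 10^(L/10) = 10^(98.6/10) + 10^(94.5/10) + 10^(81.6/10) + 10^(76.9/10) = 1.026e+10.
L_total = 10·log₁₀(1.026e+10) = 100.11 dB.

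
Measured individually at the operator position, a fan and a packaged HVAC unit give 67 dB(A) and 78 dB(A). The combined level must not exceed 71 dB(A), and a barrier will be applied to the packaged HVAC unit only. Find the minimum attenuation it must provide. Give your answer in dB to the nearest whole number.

Fixed contribution from the other source: Σ 10^(L/10) = 10^(67/10) = 5.012e+06 (67.00 dB(A)).
To meet 71 dB(A) overall, the treated packaged HVAC unit may contribute at most 10^(71/10) − 5.012e+06 = 7.577e+06, i.e. 68.80 dB(A).
So the packaged HVAC unit must be reduced from 78 to 68.80 dB(A): IL = 9.20 dB.

9 dB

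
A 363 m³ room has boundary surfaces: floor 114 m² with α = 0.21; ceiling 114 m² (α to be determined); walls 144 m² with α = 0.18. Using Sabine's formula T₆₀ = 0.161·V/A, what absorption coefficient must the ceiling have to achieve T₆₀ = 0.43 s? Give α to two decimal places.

A = 0.161·V/T₆₀ = 0.161·363/0.43 = 135.91 m² sabins.
Absorption from the other surfaces = 114·0.21 + 144·0.18 = 49.86 m², so the ceiling must supply 86.05 m² over 114 m².
α = 86.05/114 = 0.755.

0.75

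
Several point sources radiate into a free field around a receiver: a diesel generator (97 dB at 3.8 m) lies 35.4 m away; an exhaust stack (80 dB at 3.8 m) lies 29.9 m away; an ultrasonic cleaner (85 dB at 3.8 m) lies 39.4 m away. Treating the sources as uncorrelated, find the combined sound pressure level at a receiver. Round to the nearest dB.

First find each source's level at the receiver (point-source: −20·log₁₀(r/r_ref)), then combine on an intensity basis.
diesel generator: 97 − 20·log₁₀(35.4/3.8) = 97 − 19.38 = 77.62 dB.
exhaust stack: 80 − 20·log₁₀(29.9/3.8) = 80 − 17.92 = 62.08 dB.
ultrasonic cleaner: 85 − 20·log₁₀(39.4/3.8) = 85 − 20.31 = 64.69 dB.
Σ 10^(L/10) = 6.231e+07 → L_total = 10·log₁₀(6.231e+07) = 77.95 dB.

78 dB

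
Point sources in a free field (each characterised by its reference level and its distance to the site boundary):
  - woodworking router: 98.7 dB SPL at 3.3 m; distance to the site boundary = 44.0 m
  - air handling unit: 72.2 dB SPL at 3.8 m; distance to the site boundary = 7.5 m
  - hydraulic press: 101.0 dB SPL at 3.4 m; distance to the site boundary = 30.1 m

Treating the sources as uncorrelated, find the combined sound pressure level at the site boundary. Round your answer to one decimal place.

Apply inverse-square spreading to bring every level to the receiver, then sum 10^(L/10).
woodworking router: 98.7 − 20·log₁₀(44.0/3.3) = 98.7 − 22.50 = 76.20 dB SPL.
air handling unit: 72.2 − 20·log₁₀(7.5/3.8) = 72.2 − 5.91 = 66.29 dB SPL.
hydraulic press: 101.0 − 20·log₁₀(30.1/3.4) = 101.0 − 18.94 = 82.06 dB SPL.
Σ 10^(L/10) = 2.066e+08 → L_total = 10·log₁₀(2.066e+08) = 83.15 dB SPL.

83.2 dB SPL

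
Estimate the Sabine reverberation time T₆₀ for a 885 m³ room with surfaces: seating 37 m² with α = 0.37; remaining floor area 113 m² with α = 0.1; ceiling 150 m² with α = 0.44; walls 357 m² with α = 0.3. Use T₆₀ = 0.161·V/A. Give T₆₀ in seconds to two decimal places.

0.72 s

A = Σ Sᵢαᵢ = 37·0.37 + 113·0.1 + 150·0.44 + 357·0.3 = 198.09 m².
T₆₀ = 0.161 × 885 / 198.09 = 0.719 s.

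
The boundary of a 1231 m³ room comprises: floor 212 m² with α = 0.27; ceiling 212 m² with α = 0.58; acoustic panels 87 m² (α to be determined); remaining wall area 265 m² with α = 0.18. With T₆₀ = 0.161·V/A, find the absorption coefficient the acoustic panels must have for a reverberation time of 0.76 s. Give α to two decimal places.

Required total absorption A = 0.161·1231/0.76 = 260.78 m².
Absorption from the other surfaces = 212·0.27 + 212·0.58 + 265·0.18 = 227.90 m², so the acoustic panels must supply 32.88 m² over 87 m².
α = 32.88/87 = 0.378.

0.38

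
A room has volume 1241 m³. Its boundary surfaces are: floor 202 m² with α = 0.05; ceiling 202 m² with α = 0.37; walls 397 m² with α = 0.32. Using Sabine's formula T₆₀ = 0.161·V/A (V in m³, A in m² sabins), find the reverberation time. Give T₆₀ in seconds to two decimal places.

A = Σ Sᵢαᵢ = 202·0.05 + 202·0.37 + 397·0.32 = 211.88 m².
T₆₀ = 0.161·V/A = 0.161·1241/211.88 = 0.943 s.

0.94 s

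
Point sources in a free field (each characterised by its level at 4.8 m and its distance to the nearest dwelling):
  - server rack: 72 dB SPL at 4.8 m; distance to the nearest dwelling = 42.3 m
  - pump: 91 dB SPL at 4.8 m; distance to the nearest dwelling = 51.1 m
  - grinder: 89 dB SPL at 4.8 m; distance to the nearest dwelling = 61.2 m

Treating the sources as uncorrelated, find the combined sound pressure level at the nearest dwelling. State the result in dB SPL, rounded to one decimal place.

First find each source's level at the receiver (point-source: −20·log₁₀(r/r_ref)), then combine on an intensity basis.
server rack: 72 − 20·log₁₀(42.3/4.8) = 72 − 18.90 = 53.10 dB SPL.
pump: 91 − 20·log₁₀(51.1/4.8) = 91 − 20.54 = 70.46 dB SPL.
grinder: 89 − 20·log₁₀(61.2/4.8) = 89 − 22.11 = 66.89 dB SPL.
Σ 10^(L/10) = 1.620e+07 → L_total = 10·log₁₀(1.620e+07) = 72.09 dB SPL.

72.1 dB SPL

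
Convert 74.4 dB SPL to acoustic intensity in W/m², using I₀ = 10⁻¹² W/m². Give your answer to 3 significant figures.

2.75e-05 W/m²

L = 10·log₁₀(I/I₀) ⇒ I = I₀·10^(L/10) = 10⁻¹² × 10^7.44.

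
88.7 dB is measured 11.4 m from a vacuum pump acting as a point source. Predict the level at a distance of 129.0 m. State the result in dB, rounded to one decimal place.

For a point source, L₂ = L₁ − 20·log₁₀(r₂/r₁).
L₂ = 88.7 − 20·log₁₀(129.0/11.4) = 88.7 − 21.074 = 67.63 dB.

67.6 dB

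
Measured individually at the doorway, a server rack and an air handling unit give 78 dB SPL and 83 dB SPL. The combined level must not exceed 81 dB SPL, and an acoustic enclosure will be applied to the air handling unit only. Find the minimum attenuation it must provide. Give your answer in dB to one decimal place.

Fixed contribution from the other source: Σ 10^(L/10) = 10^(78/10) = 6.310e+07 (78.00 dB SPL).
To meet 81 dB SPL overall, the treated air handling unit may contribute at most 10^(81/10) − 6.310e+07 = 6.280e+07, i.e. 77.98 dB SPL.
Required insertion loss = 83 − 77.98 = 5.02 dB.

5.0 dB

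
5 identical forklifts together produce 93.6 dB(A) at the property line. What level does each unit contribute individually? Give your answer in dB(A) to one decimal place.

86.6 dB(A)

For N identical incoherent sources L_total = L₁ + 10·log₁₀ N, so L₁ = 93.6 − 10·log₁₀(5) = 93.6 − 6.990.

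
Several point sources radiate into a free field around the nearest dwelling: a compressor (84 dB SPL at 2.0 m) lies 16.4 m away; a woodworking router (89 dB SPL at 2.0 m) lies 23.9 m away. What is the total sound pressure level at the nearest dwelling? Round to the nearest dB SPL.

70 dB SPL

Apply inverse-square spreading to bring every level to the receiver, then sum 10^(L/10).
compressor: 84 − 20·log₁₀(16.4/2.0) = 84 − 18.28 = 65.72 dB SPL.
woodworking router: 89 − 20·log₁₀(23.9/2.0) = 89 − 21.55 = 67.45 dB SPL.
Σ 10^(L/10) = 9.298e+06 → L_total = 10·log₁₀(9.298e+06) = 69.68 dB SPL.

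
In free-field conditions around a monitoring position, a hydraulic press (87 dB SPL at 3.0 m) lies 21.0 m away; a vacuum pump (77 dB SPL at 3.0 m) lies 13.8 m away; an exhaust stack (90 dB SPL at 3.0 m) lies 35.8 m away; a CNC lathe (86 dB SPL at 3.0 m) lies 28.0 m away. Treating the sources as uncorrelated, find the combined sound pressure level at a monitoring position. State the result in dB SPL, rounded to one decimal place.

First find each source's level at the receiver (point-source: −20·log₁₀(r/r_ref)), then combine on an intensity basis.
hydraulic press: 87 − 20·log₁₀(21.0/3.0) = 87 − 16.90 = 70.10 dB SPL.
vacuum pump: 77 − 20·log₁₀(13.8/3.0) = 77 − 13.26 = 63.74 dB SPL.
exhaust stack: 90 − 20·log₁₀(35.8/3.0) = 90 − 21.54 = 68.46 dB SPL.
CNC lathe: 86 − 20·log₁₀(28.0/3.0) = 86 − 19.40 = 66.60 dB SPL.
Σ 10^(L/10) = 2.419e+07 → L_total = 10·log₁₀(2.419e+07) = 73.84 dB SPL.

73.8 dB SPL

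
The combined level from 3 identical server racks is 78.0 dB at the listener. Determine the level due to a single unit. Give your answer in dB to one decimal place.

Dividing the total intensity by 3 lowers the level by 10·log₁₀ 3 = 4.771 dB: L₁ = 78.0 − 4.771.

73.2 dB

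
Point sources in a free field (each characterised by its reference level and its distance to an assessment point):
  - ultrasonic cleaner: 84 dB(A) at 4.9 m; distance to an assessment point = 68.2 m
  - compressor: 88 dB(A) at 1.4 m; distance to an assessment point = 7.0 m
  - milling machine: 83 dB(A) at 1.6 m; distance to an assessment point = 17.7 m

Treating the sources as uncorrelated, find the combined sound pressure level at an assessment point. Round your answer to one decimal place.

Propagate each source to the receiver with L = L_ref − 20·log₁₀(r/r_ref), then add intensities.
ultrasonic cleaner: 84 − 20·log₁₀(68.2/4.9) = 84 − 22.87 = 61.13 dB(A).
compressor: 88 − 20·log₁₀(7.0/1.4) = 88 − 13.98 = 74.02 dB(A).
milling machine: 83 − 20·log₁₀(17.7/1.6) = 83 − 20.88 = 62.12 dB(A).
Σ 10^(L/10) = 2.817e+07 → L_total = 10·log₁₀(2.817e+07) = 74.50 dB(A).

74.5 dB(A)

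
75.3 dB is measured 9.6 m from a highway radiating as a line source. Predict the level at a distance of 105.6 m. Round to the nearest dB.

Cylindrical spreading from a line source gives a 10·log₁₀(r₂/r₁) drop.
L₂ = 75.3 − 10·log₁₀(105.6/9.6) = 75.3 − 10.414 = 64.89 dB.

65 dB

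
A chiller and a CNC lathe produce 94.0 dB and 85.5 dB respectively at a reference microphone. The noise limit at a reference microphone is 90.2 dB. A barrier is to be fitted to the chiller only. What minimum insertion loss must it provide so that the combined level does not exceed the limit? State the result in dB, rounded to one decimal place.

5.6 dB

Everything except the chiller sums to 10^(85.5/10) = 3.548e+08 in linear terms, 85.50 dB.
To meet 90.2 dB overall, the treated chiller may contribute at most 10^(90.2/10) − 3.548e+08 = 6.923e+08, i.e. 88.40 dB.
Required insertion loss = 94.0 − 88.40 = 5.60 dB.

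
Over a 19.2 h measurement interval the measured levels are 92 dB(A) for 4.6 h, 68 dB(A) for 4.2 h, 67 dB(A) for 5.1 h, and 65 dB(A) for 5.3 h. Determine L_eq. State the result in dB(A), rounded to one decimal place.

85.8 dB(A)

L_eq = 10·log₁₀[(1/T)·Σ tᵢ·10^(Lᵢ/10)] with T = 19.2 h.
Σ tᵢ·10^(Lᵢ/10) = 4.6·10^(92/10) + 4.2·10^(68/10) + 5.1·10^(67/10) + 5.3·10^(65/10) = 7.359e+09.
L_eq = 10·log₁₀(7.359e+09/19.2) = 85.84 dB(A).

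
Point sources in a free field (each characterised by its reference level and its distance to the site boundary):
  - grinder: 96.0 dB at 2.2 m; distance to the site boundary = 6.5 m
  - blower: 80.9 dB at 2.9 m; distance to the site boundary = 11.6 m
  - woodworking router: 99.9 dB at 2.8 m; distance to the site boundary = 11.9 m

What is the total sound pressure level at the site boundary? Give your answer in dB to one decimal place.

90.0 dB

Propagate each source to the receiver with L = L_ref − 20·log₁₀(r/r_ref), then add intensities.
grinder: 96.0 − 20·log₁₀(6.5/2.2) = 96.0 − 9.41 = 86.59 dB.
blower: 80.9 − 20·log₁₀(11.6/2.9) = 80.9 − 12.04 = 68.86 dB.
woodworking router: 99.9 − 20·log₁₀(11.9/2.8) = 99.9 − 12.57 = 87.33 dB.
Σ 10^(L/10) = 1.005e+09 → L_total = 10·log₁₀(1.005e+09) = 90.02 dB.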